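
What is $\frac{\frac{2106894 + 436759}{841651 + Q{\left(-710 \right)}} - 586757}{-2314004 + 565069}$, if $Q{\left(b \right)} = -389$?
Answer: $\frac{493613823681}{1471312555970} \approx 0.33549$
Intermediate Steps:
$\frac{\frac{2106894 + 436759}{841651 + Q{\left(-710 \right)}} - 586757}{-2314004 + 565069} = \frac{\frac{2106894 + 436759}{841651 - 389} - 586757}{-2314004 + 565069} = \frac{\frac{2543653}{841262} - 586757}{-1748935} = \left(2543653 \cdot \frac{1}{841262} - 586757\right) \left(- \frac{1}{1748935}\right) = \left(\frac{2543653}{841262} - 586757\right) \left(- \frac{1}{1748935}\right) = \left(- \frac{493613823681}{841262}\right) \left(- \frac{1}{1748935}\right) = \frac{493613823681}{1471312555970}$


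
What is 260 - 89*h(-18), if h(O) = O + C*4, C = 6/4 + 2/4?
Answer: 1150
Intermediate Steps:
C = 2 (C = 6*(1/4) + 2*(1/4) = 3/2 + 1/2 = 2)
h(O) = 8 + O (h(O) = O + 2*4 = O + 8 = 8 + O)
260 - 89*h(-18) = 260 - 89*(8 - 18) = 260 - 89*(-10) = 260 + 890 = 1150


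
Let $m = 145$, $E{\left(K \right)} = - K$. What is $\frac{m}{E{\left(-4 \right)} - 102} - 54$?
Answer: $- \frac{5437}{98} \approx -55.48$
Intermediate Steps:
$\frac{m}{E{\left(-4 \right)} - 102} - 54 = \frac{1}{\left(-1\right) \left(-4\right) - 102} \cdot 145 - 54 = \frac{1}{4 - 102} \cdot 145 - 54 = \frac{1}{-98} \cdot 145 - 54 = \left(- \frac{1}{98}\right) 145 - 54 = - \frac{145}{98} - 54 = - \frac{5437}{98}$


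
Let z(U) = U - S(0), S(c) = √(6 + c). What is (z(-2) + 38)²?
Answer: (36 - √6)² ≈ 1125.6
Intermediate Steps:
z(U) = U - √6 (z(U) = U - √(6 + 0) = U - √6)
(z(-2) + 38)² = ((-2 - √6) + 38)² = (36 - √6)²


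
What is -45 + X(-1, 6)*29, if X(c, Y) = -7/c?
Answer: 158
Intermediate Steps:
-45 + X(-1, 6)*29 = -45 - 7/(-1)*29 = -45 - 7*(-1)*29 = -45 + 7*29 = -45 + 203 = 158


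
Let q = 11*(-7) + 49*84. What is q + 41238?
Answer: 45277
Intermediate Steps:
q = 4039 (q = -77 + 4116 = 4039)
q + 41238 = 4039 + 41238 = 45277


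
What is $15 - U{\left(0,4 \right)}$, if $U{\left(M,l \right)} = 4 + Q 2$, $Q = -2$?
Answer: $15$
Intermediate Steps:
$U{\left(M,l \right)} = 0$ ($U{\left(M,l \right)} = 4 - 4 = 0$)
$15 - U{\left(0,4 \right)} = 15 - 0 = 15 + 0 = 15$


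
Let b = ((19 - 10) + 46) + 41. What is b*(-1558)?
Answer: -149568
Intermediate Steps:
b = 96 (b = (9 + 46) + 41 = 55 + 41 = 96)
b*(-1558) = 96*(-1558) = -149568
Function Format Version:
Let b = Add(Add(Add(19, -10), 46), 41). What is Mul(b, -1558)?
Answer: -149568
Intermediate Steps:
b = 96 (b = Add(Add(9, 46), 41) = Add(55, 41) = 96)
Mul(b, -1558) = Mul(96, -1558) = -149568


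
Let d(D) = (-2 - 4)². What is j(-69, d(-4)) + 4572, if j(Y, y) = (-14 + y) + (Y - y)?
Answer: 4489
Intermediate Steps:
d(D) = 36 (d(D) = (-6)² = 36)
j(Y, y) = -14 + Y
j(-69, d(-4)) + 4572 = (-14 - 69) + 4572 = -83 + 4572 = 4489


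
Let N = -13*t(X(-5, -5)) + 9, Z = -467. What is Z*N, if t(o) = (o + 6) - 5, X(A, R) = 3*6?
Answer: 111146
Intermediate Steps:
X(A, R) = 18
t(o) = 1 + o (t(o) = (6 + o) - 5 = 1 + o)
N = -238 (N = -13*(1 + 18) + 9 = -13*19 + 9 = -247 + 9 = -238)
Z*N = -467*(-238) = 111146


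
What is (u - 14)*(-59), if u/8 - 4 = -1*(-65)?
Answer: -31742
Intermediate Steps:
u = 552 (u = 32 + 8*(-1*(-65)) = 32 + 8*65 = 32 + 520 = 552)
(u - 14)*(-59) = (552 - 14)*(-59) = 538*(-59) = -31742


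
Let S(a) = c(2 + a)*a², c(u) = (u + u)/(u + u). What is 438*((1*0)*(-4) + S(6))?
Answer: 15768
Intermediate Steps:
c(u) = 1 (c(u) = (2*u)/((2*u)) = (2*u)*(1/(2*u)) = 1)
S(a) = a² (S(a) = 1*a² = a²)
438*((1*0)*(-4) + S(6)) = 438*((1*0)*(-4) + 6²) = 438*(0*(-4) + 36) = 438*(0 + 36) = 438*36 = 15768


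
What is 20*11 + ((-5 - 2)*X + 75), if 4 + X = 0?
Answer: 323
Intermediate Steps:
X = -4 (X = -4 + 0 = -4)
20*11 + ((-5 - 2)*X + 75) = 20*11 + ((-5 - 2)*(-4) + 75) = 220 + (-7*(-4) + 75) = 220 + (28 + 75) = 220 + 103 = 323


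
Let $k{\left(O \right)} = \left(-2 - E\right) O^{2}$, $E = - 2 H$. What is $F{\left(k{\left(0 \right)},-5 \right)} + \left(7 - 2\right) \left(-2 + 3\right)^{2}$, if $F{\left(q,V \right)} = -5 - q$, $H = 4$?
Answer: $0$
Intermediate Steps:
$E = -8$ ($E = \left(-2\right) 4 = -8$)
$k{\left(O \right)} = 6 O^{2}$ ($k{\left(O \right)} = \left(-2 - -8\right) O^{2} = \left(-2 + 8\right) O^{2} = 6 O^{2}$)
$F{\left(k{\left(0 \right)},-5 \right)} + \left(7 - 2\right) \left(-2 + 3\right)^{2} = \left(-5 - 6 \cdot 0^{2}\right) + \left(7 - 2\right) \left(-2 + 3\right)^{2} = \left(-5 - 6 \cdot 0\right) + 5 \cdot 1^{2} = \left(-5 - 0\right) + 5 \cdot 1 = \left(-5 + 0\right) + 5 = -5 + 5 = 0$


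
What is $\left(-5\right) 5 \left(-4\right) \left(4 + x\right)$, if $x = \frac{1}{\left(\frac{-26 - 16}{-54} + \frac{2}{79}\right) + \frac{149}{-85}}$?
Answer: $\frac{4229525}{14351} \approx 294.72$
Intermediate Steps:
$x = - \frac{60435}{57404}$ ($x = \frac{1}{\left(\left(-42\right) \left(- \frac{1}{54}\right) + 2 \cdot \frac{1}{79}\right) + 149 \left(- \frac{1}{85}\right)} = \frac{1}{\left(\frac{7}{9} + \frac{2}{79}\right) - \frac{149}{85}} = \frac{1}{\frac{571}{711} - \frac{149}{85}} = \frac{1}{- \frac{57404}{60435}} = - \frac{60435}{57404} \approx -1.0528$)
$\left(-5\right) 5 \left(-4\right) \left(4 + x\right) = \left(-5\right) 5 \left(-4\right) \left(4 - \frac{60435}{57404}\right) = \left(-25\right) \left(-4\right) \frac{169181}{57404} = 100 \cdot \frac{169181}{57404} = \frac{4229525}{14351}$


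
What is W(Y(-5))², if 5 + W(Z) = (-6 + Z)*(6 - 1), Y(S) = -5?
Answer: 3600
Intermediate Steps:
W(Z) = -35 + 5*Z (W(Z) = -5 + (-6 + Z)*(6 - 1) = -5 + (-6 + Z)*5 = -5 + (-30 + 5*Z) = -35 + 5*Z)
W(Y(-5))² = (-35 + 5*(-5))² = (-35 - 25)² = (-60)² = 3600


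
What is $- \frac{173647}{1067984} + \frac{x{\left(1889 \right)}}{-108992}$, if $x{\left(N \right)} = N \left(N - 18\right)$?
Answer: $- \frac{237095142295}{7275107008} \approx -32.59$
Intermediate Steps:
$x{\left(N \right)} = N \left(-18 + N\right)$
$- \frac{173647}{1067984} + \frac{x{\left(1889 \right)}}{-108992} = - \frac{173647}{1067984} + \frac{1889 \left(-18 + 1889\right)}{-108992} = \left(-173647\right) \frac{1}{1067984} + 1889 \cdot 1871 \left(- \frac{1}{108992}\right) = - \frac{173647}{1067984} + 3534319 \left(- \frac{1}{108992}\right) = - \frac{173647}{1067984} - \frac{3534319}{108992} = - \frac{237095142295}{7275107008}$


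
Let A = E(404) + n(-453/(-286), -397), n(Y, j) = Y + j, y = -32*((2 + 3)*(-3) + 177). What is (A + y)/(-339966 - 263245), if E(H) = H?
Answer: 1480169/172518346 ≈ 0.0085798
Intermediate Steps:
y = -5184 (y = -32*(5*(-3) + 177) = -32*(-15 + 177) = -32*162 = -5184)
A = 2455/286 (A = 404 + (-453/(-286) - 397) = 404 + (-453*(-1/286) - 397) = 404 + (453/286 - 397) = 404 - 113089/286 = 2455/286 ≈ 8.5839)
(A + y)/(-339966 - 263245) = (2455/286 - 5184)/(-339966 - 263245) = -1480169/286/(-603211) = -1480169/286*(-1/603211) = 1480169/172518346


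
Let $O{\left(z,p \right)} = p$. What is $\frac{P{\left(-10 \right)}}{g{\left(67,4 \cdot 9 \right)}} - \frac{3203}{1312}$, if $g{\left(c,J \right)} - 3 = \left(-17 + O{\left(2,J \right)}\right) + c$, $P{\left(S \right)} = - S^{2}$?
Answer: $- \frac{416267}{116768} \approx -3.5649$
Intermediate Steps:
$g{\left(c,J \right)} = -14 + J + c$ ($g{\left(c,J \right)} = 3 + \left(\left(-17 + J\right) + c\right) = 3 + \left(-17 + J + c\right) = -14 + J + c$)
$\frac{P{\left(-10 \right)}}{g{\left(67,4 \cdot 9 \right)}} - \frac{3203}{1312} = \frac{\left(-1\right) \left(-10\right)^{2}}{-14 + 4 \cdot 9 + 67} - \frac{3203}{1312} = \frac{\left(-1\right) 100}{-14 + 36 + 67} - \frac{3203}{1312} = - \frac{100}{89} - \frac{3203}{1312} = - \frac{416267}{116768}$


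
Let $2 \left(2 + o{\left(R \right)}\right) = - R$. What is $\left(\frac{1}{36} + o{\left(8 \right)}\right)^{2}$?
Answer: $\frac{46225}{1296} \approx 35.667$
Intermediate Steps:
$o{\left(R \right)} = -2 - \frac{R}{2}$ ($o{\left(R \right)} = -2 + \frac{\left(-1\right) R}{2} = -2 - \frac{R}{2}$)
$\left(\frac{1}{36} + o{\left(8 \right)}\right)^{2} = \left(\frac{1}{36} - 6\right)^{2} = \left(- \frac{215}{36}\right)^{2} = \frac{46225}{1296}$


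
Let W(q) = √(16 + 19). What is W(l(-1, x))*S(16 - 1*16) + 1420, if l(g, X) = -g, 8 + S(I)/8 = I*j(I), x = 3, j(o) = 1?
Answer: 1420 - 64*√35 ≈ 1041.4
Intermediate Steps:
S(I) = -64 + 8*I (S(I) = -64 + 8*(I*1) = -64 + 8*I)
W(q) = √35
W(l(-1, x))*S(16 - 1*16) + 1420 = √35*(-64 + 8*(16 - 1*16)) + 1420 = √35*(-64 + 8*(16 - 16)) + 1420 = √35*(-64 + 8*0) + 1420 = √35*(-64 + 0) + 1420 = √35*(-64) + 1420 = -64*√35 + 1420 = 1420 - 64*√35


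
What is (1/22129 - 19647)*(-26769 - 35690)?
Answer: 27155203368058/22129 ≈ 1.2271e+9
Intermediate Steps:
(1/22129 - 19647)*(-26769 - 35690) = (1/22129 - 19647)*(-62459) = -434768462/22129*(-62459) = 27155203368058/22129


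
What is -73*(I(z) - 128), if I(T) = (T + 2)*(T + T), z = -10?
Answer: -2336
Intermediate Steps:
I(T) = 2*T*(2 + T) (I(T) = (2 + T)*(2*T) = 2*T*(2 + T))
-73*(I(z) - 128) = -73*(2*(-10)*(2 - 10) - 128) = -73*(2*(-10)*(-8) - 128) = -73*(160 - 128) = -73*32 = -2336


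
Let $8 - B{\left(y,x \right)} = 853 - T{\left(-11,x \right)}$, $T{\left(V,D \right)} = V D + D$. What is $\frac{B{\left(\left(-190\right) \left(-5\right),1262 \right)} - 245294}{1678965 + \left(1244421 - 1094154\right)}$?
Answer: $- \frac{28751}{203248} \approx -0.14146$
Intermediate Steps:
$T{\left(V,D \right)} = D + D V$ ($T{\left(V,D \right)} = D V + D = D + D V$)
$B{\left(y,x \right)} = -845 - 10 x$ ($B{\left(y,x \right)} = 8 - \left(853 - x \left(1 - 11\right)\right) = 8 - \left(853 - x \left(-10\right)\right) = 8 - \left(853 - - 10 x\right) = 8 - \left(853 + 10 x\right) = -845 - 10 x$)
$\frac{B{\left(\left(-190\right) \left(-5\right),1262 \right)} - 245294}{1678965 + \left(1244421 - 1094154\right)} = \frac{\left(-845 - 12620\right) - 245294}{1678965 + \left(1244421 - 1094154\right)} = \frac{\left(-845 - 12620\right) - 245294}{1678965 + 150267} = \frac{-13465 - 245294}{1829232} = \left(-258759\right) \frac{1}{1829232} = - \frac{28751}{203248}$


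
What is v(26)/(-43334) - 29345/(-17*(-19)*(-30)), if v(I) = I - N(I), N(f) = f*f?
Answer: 127793473/41990646 ≈ 3.0434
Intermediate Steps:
N(f) = f²
v(I) = I - I²
v(26)/(-43334) - 29345/(-17*(-19)*(-30)) = (26*(1 - 1*26))/(-43334) - 29345/(-17*(-19)*(-30)) = (26*(1 - 26))*(-1/43334) - 29345/(323*(-30)) = (26*(-25))*(-1/43334) - 29345/(-9690) = -650*(-1/43334) - 29345*(-1/9690) = 325/21667 + 5869/1938 = 127793473/41990646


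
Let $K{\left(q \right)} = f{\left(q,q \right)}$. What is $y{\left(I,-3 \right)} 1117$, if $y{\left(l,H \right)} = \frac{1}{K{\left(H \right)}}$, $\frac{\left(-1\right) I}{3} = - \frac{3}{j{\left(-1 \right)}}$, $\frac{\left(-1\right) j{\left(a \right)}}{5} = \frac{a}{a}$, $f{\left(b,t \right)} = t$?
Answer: $- \frac{1117}{3} \approx -372.33$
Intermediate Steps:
$j{\left(a \right)} = -5$ ($j{\left(a \right)} = - 5 \frac{a}{a} = \left(-5\right) 1 = -5$)
$K{\left(q \right)} = q$
$I = - \frac{9}{5}$ ($I = - 3 \left(- \frac{3}{-5}\right) = - 3 \left(\left(-3\right) \left(- \frac{1}{5}\right)\right) = \left(-3\right) \frac{3}{5} = - \frac{9}{5} \approx -1.8$)
$y{\left(l,H \right)} = \frac{1}{H}$
$y{\left(I,-3 \right)} 1117 = \frac{1}{-3} \cdot 1117 = \left(- \frac{1}{3}\right) 1117 = - \frac{1117}{3}$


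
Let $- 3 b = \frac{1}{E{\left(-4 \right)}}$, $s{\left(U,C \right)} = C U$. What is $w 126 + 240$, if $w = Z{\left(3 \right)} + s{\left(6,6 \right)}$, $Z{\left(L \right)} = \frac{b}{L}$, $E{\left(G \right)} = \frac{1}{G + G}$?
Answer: $4888$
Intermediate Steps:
$E{\left(G \right)} = \frac{1}{2 G}$
$b = \frac{8}{3}$ ($b = - \frac{1}{3 \frac{1}{2 \left(-4\right)}} = - \frac{1}{3 \cdot \frac{1}{2} \left(- \frac{1}{4}\right)} = - \frac{1}{3 \left(- \frac{1}{8}\right)} = \left(- \frac{1}{3}\right) \left(-8\right) = \frac{8}{3} \approx 2.6667$)
$Z{\left(L \right)} = \frac{8}{3 L}$
$w = \frac{332}{9}$ ($w = \frac{8}{3 \cdot 3} + 6 \cdot 6 = \frac{8}{3} \cdot \frac{1}{3} + 36 = \frac{8}{9} + 36 = \frac{332}{9} \approx 36.889$)
$w 126 + 240 = \frac{332}{9} \cdot 126 + 240 = 4648 + 240 = 4888$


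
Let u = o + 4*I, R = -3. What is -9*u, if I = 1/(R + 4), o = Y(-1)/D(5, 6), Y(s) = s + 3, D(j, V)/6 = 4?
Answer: -147/4 ≈ -36.750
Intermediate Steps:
D(j, V) = 24 (D(j, V) = 6*4 = 24)
Y(s) = 3 + s
o = 1/12 (o = (3 - 1)/24 = 2*(1/24) = 1/12 ≈ 0.083333)
I = 1 (I = 1/(-3 + 4) = 1/1 = 1)
u = 49/12 (u = 1/12 + 4*1 = 1/12 + 4 = 49/12 ≈ 4.0833)
-9*u = -9*49/12 = -147/4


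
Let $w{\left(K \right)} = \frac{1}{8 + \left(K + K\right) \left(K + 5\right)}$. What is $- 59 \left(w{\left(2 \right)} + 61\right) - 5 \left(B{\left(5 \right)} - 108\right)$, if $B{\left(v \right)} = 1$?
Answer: $- \frac{110363}{36} \approx -3065.6$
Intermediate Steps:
$w{\left(K \right)} = \frac{1}{8 + 2 K \left(5 + K\right)}$
$- 59 \left(w{\left(2 \right)} + 61\right) - 5 \left(B{\left(5 \right)} - 108\right) = - 59 \left(\frac{1}{2 \left(4 + 2^{2} + 5 \cdot 2\right)} + 61\right) - 5 \left(1 - 108\right) = - 59 \left(\frac{1}{2 \left(4 + 4 + 10\right)} + 61\right) - -535 = - 59 \left(\frac{1}{2 \cdot 18} + 61\right) + 535 = - 59 \left(\frac{1}{2} \cdot \frac{1}{18} + 61\right) + 535 = - 59 \left(\frac{1}{36} + 61\right) + 535 = \left(-59\right) \frac{2197}{36} + 535 = - \frac{129623}{36} + 535 = - \frac{110363}{36}$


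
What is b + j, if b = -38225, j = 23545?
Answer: -14680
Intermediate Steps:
b + j = -38225 + 23545 = -14680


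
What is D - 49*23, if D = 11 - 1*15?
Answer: -1131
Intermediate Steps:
D = -4 (D = 11 - 15 = -4)
D - 49*23 = -4 - 49*23 = -4 - 1127 = -1131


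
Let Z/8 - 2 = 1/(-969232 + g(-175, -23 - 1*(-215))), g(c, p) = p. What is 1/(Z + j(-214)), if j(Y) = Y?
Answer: -121130/23983741 ≈ -0.0050505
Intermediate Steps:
Z = 1938079/121130 (Z = 16 + 8/(-969232 + (-23 - 1*(-215))) = 16 + 8/(-969232 + (-23 + 215)) = 16 + 8/(-969232 + 192) = 16 + 8/(-969040) = 16 + 8*(-1/969040) = 16 - 1/121130 = 1938079/121130 ≈ 16.000)
1/(Z + j(-214)) = 1/(1938079/121130 - 214) = 1/(-23983741/121130) = -121130/23983741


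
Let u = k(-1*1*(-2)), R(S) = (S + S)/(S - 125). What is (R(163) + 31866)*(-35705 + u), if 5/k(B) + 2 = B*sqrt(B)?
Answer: -43244081885/38 + 3028085*sqrt(2)/38 ≈ -1.1379e+9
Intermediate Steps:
k(B) = 5/(-2 + B**(3/2)) (k(B) = 5/(-2 + B*sqrt(B)) = 5/(-2 + B**(3/2)))
R(S) = 2*S/(-125 + S) (R(S) = (2*S)/(-125 + S) = 2*S/(-125 + S))
u = 5/(-2 + 2*sqrt(2)) (u = 5/(-2 + (-1*1*(-2))**(3/2)) = 5/(-2 + (-1*(-2))**(3/2)) = 5/(-2 + 2**(3/2)) = 5/(-2 + 2*sqrt(2)) ≈ 6.0355)
(R(163) + 31866)*(-35705 + u) = (2*163/(-125 + 163) + 31866)*(-35705 + (5/2 + 5*sqrt(2)/2)) = (2*163/38 + 31866)*(-71405/2 + 5*sqrt(2)/2) = (2*163*(1/38) + 31866)*(-71405/2 + 5*sqrt(2)/2) = (163/19 + 31866)*(-71405/2 + 5*sqrt(2)/2) = 605617*(-71405/2 + 5*sqrt(2)/2)/19 = -43244081885/38 + 3028085*sqrt(2)/38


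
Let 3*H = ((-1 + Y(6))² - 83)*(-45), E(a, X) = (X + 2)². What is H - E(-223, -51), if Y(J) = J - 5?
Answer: -1156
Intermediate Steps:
Y(J) = -5 + J
E(a, X) = (2 + X)²
H = 1245 (H = (((-1 + (-5 + 6))² - 83)*(-45))/3 = (((-1 + 1)² - 83)*(-45))/3 = ((0² - 83)*(-45))/3 = ((0 - 83)*(-45))/3 = (-83*(-45))/3 = (⅓)*3735 = 1245)
H - E(-223, -51) = 1245 - (2 - 51)² = 1245 - 1*(-49)² = 1245 - 1*2401 = 1245 - 2401 = -1156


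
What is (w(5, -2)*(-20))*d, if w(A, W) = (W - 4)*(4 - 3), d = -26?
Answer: -3120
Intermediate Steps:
w(A, W) = -4 + W (w(A, W) = (-4 + W)*1 = -4 + W)
(w(5, -2)*(-20))*d = ((-4 - 2)*(-20))*(-26) = -6*(-20)*(-26) = 120*(-26) = -3120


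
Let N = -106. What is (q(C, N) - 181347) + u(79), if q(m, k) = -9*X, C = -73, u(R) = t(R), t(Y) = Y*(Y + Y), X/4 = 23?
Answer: -169693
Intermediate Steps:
X = 92 (X = 4*23 = 92)
t(Y) = 2*Y**2 (t(Y) = Y*(2*Y) = 2*Y**2)
u(R) = 2*R**2
q(m, k) = -828 (q(m, k) = -9*92 = -828)
(q(C, N) - 181347) + u(79) = (-828 - 181347) + 2*79**2 = -182175 + 2*6241 = -182175 + 12482 = -169693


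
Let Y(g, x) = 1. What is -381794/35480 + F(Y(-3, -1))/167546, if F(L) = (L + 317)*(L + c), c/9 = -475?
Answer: -28047515221/1486133020 ≈ -18.873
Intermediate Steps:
c = -4275 (c = 9*(-475) = -4275)
F(L) = (-4275 + L)*(317 + L) (F(L) = (L + 317)*(L - 4275) = (317 + L)*(-4275 + L) = (-4275 + L)*(317 + L))
-381794/35480 + F(Y(-3, -1))/167546 = -381794/35480 + (-1355175 + 1² - 3958*1)/167546 = -381794*1/35480 + (-1355175 + 1 - 3958)*(1/167546) = -190897/17740 - 1359132*1/167546 = -190897/17740 - 679566/83773 = -28047515221/1486133020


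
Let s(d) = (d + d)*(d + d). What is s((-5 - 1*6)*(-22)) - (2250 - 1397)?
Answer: 233403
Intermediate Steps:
s(d) = 4*d**2 (s(d) = (2*d)*(2*d) = 4*d**2)
s((-5 - 1*6)*(-22)) - (2250 - 1397) = 4*((-5 - 1*6)*(-22))**2 - (2250 - 1397) = 4*((-5 - 6)*(-22))**2 - 1*853 = 4*(-11*(-22))**2 - 853 = 4*242**2 - 853 = 4*58564 - 853 = 234256 - 853 = 233403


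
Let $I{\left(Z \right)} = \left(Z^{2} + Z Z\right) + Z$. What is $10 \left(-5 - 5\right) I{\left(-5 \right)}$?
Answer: $-4500$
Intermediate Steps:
$I{\left(Z \right)} = Z + 2 Z^{2}$ ($I{\left(Z \right)} = \left(Z^{2} + Z^{2}\right) + Z = 2 Z^{2} + Z = Z + 2 Z^{2}$)
$10 \left(-5 - 5\right) I{\left(-5 \right)} = 10 \left(-5 - 5\right) \left(- 5 \left(1 + 2 \left(-5\right)\right)\right) = 10 \left(-5 - 5\right) \left(- 5 \left(1 - 10\right)\right) = 10 \left(-10\right) \left(\left(-5\right) \left(-9\right)\right) = \left(-100\right) 45 = -4500$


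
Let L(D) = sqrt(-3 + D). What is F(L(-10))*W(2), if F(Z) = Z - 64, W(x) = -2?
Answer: 128 - 2*I*sqrt(13) ≈ 128.0 - 7.2111*I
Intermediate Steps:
F(Z) = -64 + Z
F(L(-10))*W(2) = (-64 + sqrt(-3 - 10))*(-2) = (-64 + sqrt(-13))*(-2) = (-64 + I*sqrt(13))*(-2) = 128 - 2*I*sqrt(13)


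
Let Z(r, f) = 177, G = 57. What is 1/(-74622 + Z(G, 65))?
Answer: -1/74445 ≈ -1.3433e-5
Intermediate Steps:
1/(-74622 + Z(G, 65)) = 1/(-74622 + 177) = 1/(-74445) = -1/74445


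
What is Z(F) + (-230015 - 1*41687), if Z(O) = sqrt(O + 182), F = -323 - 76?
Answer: -271702 + I*sqrt(217) ≈ -2.717e+5 + 14.731*I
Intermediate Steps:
F = -399
Z(O) = sqrt(182 + O)
Z(F) + (-230015 - 1*41687) = sqrt(182 - 399) + (-230015 - 1*41687) = sqrt(-217) + (-230015 - 41687) = I*sqrt(217) - 271702 = -271702 + I*sqrt(217)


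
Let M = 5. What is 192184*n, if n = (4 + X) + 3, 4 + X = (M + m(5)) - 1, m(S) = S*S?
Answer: 6149888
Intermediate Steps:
m(S) = S²
X = 25 (X = -4 + ((5 + 5²) - 1) = -4 + ((5 + 25) - 1) = -4 + (30 - 1) = -4 + 29 = 25)
n = 32 (n = (4 + 25) + 3 = 29 + 3 = 32)
192184*n = 192184*32 = 6149888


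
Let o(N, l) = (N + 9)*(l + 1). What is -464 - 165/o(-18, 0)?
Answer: -1337/3 ≈ -445.67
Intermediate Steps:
o(N, l) = (1 + l)*(9 + N) (o(N, l) = (9 + N)*(1 + l) = (1 + l)*(9 + N))
-464 - 165/o(-18, 0) = -464 - 165/(9 - 18 + 9*0 - 18*0) = -464 - 165/(9 - 18 + 0 + 0) = -464 - 165/(-9) = -464 - 165*(-⅑) = -464 + 55/3 = -1337/3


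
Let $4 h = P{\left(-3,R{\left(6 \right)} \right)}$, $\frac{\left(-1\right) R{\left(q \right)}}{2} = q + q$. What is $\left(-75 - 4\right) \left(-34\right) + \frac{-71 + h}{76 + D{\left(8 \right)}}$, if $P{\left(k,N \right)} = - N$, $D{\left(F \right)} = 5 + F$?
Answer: $\frac{238989}{89} \approx 2685.3$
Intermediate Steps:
$R{\left(q \right)} = - 4 q$ ($R{\left(q \right)} = - 2 \left(q + q\right) = - 2 \cdot 2 q = - 4 q$)
$h = 6$ ($h = \frac{\left(-1\right) \left(\left(-4\right) 6\right)}{4} = \frac{\left(-1\right) \left(-24\right)}{4} = \frac{1}{4} \cdot 24 = 6$)
$\left(-75 - 4\right) \left(-34\right) + \frac{-71 + h}{76 + D{\left(8 \right)}} = \left(-75 - 4\right) \left(-34\right) + \frac{-71 + 6}{76 + \left(5 + 8\right)} = \left(-79\right) \left(-34\right) - \frac{65}{76 + 13} = 2686 - \frac{65}{89} = \frac{238989}{89}$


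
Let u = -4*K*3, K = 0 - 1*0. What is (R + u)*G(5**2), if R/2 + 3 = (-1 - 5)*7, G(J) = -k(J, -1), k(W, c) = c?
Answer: -90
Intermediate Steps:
K = 0 (K = 0 + 0 = 0)
u = 0 (u = -4*0*3 = 0*3 = 0)
G(J) = 1 (G(J) = -1*(-1) = 1)
R = -90 (R = -6 + 2*((-1 - 5)*7) = -6 + 2*(-6*7) = -6 + 2*(-42) = -6 - 84 = -90)
(R + u)*G(5**2) = (-90 + 0)*1 = -90*1 = -90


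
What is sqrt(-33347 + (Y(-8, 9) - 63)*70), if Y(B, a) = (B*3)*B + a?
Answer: I*sqrt(23687) ≈ 153.91*I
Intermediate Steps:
Y(B, a) = a + 3*B**2 (Y(B, a) = (3*B)*B + a = 3*B**2 + a = a + 3*B**2)
sqrt(-33347 + (Y(-8, 9) - 63)*70) = sqrt(-33347 + ((9 + 3*(-8)**2) - 63)*70) = sqrt(-33347 + ((9 + 3*64) - 63)*70) = sqrt(-33347 + ((9 + 192) - 63)*70) = sqrt(-33347 + (201 - 63)*70) = sqrt(-33347 + 138*70) = sqrt(-33347 + 9660) = sqrt(-23687) = I*sqrt(23687)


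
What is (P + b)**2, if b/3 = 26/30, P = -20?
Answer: 7569/25 ≈ 302.76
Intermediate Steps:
b = 13/5 (b = 3*(26/30) = 3*(26*(1/30)) = 3*(13/15) = 13/5 ≈ 2.6000)
(P + b)**2 = (-20 + 13/5)**2 = (-87/5)**2 = 7569/25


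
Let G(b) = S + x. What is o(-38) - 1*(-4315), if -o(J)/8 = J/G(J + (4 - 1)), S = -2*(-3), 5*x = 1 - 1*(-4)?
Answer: 30509/7 ≈ 4358.4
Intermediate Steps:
x = 1 (x = (1 - 1*(-4))/5 = (1 + 4)/5 = (⅕)*5 = 1)
S = 6
G(b) = 7 (G(b) = 6 + 1 = 7)
o(J) = -8*J/7
o(-38) - 1*(-4315) = -8/7*(-38) - 1*(-4315) = 304/7 + 4315 = 30509/7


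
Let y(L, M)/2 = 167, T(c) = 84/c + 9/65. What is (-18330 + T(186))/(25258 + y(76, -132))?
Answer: -36933761/51567880 ≈ -0.71622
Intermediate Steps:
T(c) = 9/65 + 84/c (T(c) = 84/c + 9*(1/65) = 84/c + 9/65 = 9/65 + 84/c)
y(L, M) = 334 (y(L, M) = 2*167 = 334)
(-18330 + T(186))/(25258 + y(76, -132)) = (-18330 + (9/65 + 84/186))/(25258 + 334) = (-18330 + (9/65 + 84*(1/186)))/25592 = (-18330 + (9/65 + 14/31))*(1/25592) = (-18330 + 1189/2015)*(1/25592) = -36933761/2015*1/25592 = -36933761/51567880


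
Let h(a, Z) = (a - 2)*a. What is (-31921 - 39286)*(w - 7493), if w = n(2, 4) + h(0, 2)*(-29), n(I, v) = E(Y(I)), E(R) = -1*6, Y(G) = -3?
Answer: 533981293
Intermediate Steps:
h(a, Z) = a*(-2 + a) (h(a, Z) = (-2 + a)*a = a*(-2 + a))
E(R) = -6
n(I, v) = -6
w = -6 (w = -6 + (0*(-2 + 0))*(-29) = -6 + (0*(-2))*(-29) = -6 + 0*(-29) = -6 + 0 = -6)
(-31921 - 39286)*(w - 7493) = (-31921 - 39286)*(-6 - 7493) = -71207*(-7499) = 533981293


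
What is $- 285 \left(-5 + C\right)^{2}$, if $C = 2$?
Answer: $-2565$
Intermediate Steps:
$- 285 \left(-5 + C\right)^{2} = - 285 \left(-5 + 2\right)^{2} = - 285 \left(-3\right)^{2} = \left(-285\right) 9 = -2565$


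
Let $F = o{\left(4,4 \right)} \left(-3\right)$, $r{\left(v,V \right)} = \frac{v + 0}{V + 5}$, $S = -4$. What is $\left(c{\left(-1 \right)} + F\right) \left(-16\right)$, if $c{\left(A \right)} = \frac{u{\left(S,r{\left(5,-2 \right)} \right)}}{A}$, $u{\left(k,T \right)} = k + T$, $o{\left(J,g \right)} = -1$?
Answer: $- \frac{256}{3} \approx -85.333$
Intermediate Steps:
$r{\left(v,V \right)} = \frac{v}{5 + V}$
$u{\left(k,T \right)} = T + k$
$c{\left(A \right)} = - \frac{7}{3 A}$ ($c{\left(A \right)} = \frac{\frac{5}{5 - 2} - 4}{A} = \frac{\frac{5}{3} - 4}{A} = - \frac{7}{3 A}$)
$F = 3$ ($F = \left(-1\right) \left(-3\right) = 3$)
$\left(c{\left(-1 \right)} + F\right) \left(-16\right) = \left(- \frac{7}{3 \left(-1\right)} + 3\right) \left(-16\right) = \left(\left(- \frac{7}{3}\right) \left(-1\right) + 3\right) \left(-16\right) = \left(\frac{7}{3} + 3\right) \left(-16\right) = \frac{16}{3} \left(-16\right) = - \frac{256}{3}$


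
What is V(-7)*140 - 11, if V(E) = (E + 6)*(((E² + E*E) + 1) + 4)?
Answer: -14431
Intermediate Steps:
V(E) = (5 + 2*E²)*(6 + E) (V(E) = (6 + E)*(((E² + E²) + 1) + 4) = (6 + E)*((2*E² + 1) + 4) = (6 + E)*((1 + 2*E²) + 4) = (6 + E)*(5 + 2*E²) = (5 + 2*E²)*(6 + E))
V(-7)*140 - 11 = (30 + 2*(-7)³ + 5*(-7) + 12*(-7)²)*140 - 11 = (30 + 2*(-343) - 35 + 12*49)*140 - 11 = (30 - 686 - 35 + 588)*140 - 11 = -103*140 - 11 = -14420 - 11 = -14431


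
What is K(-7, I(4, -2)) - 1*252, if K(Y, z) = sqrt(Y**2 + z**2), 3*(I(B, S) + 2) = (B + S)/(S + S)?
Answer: -252 + sqrt(1933)/6 ≈ -244.67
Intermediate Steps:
I(B, S) = -2 + (B + S)/(6*S) (I(B, S) = -2 + ((B + S)/(S + S))/3 = -2 + ((B + S)/((2*S)))/3 = -2 + ((B + S)*(1/(2*S)))/3 = -2 + ((B + S)/(2*S))/3 = -2 + (B + S)/(6*S))
K(-7, I(4, -2)) - 1*252 = sqrt((-7)**2 + ((1/6)*(4 - 11*(-2))/(-2))**2) - 1*252 = sqrt(49 + ((1/6)*(-1/2)*(4 + 22))**2) - 252 = sqrt(49 + ((1/6)*(-1/2)*26)**2) - 252 = sqrt(49 + (-13/6)**2) - 252 = sqrt(49 + 169/36) - 252 = sqrt(1933/36) - 252 = sqrt(1933)/6 - 252 = -252 + sqrt(1933)/6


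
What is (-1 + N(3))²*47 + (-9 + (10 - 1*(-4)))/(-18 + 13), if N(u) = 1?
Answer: -1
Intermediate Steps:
(-1 + N(3))²*47 + (-9 + (10 - 1*(-4)))/(-18 + 13) = (-1 + 1)²*47 + (-9 + (10 - 1*(-4)))/(-18 + 13) = 0²*47 + (-9 + (10 + 4))/(-5) = 0*47 + (-9 + 14)*(-⅕) = 0 + 5*(-⅕) = 0 - 1 = -1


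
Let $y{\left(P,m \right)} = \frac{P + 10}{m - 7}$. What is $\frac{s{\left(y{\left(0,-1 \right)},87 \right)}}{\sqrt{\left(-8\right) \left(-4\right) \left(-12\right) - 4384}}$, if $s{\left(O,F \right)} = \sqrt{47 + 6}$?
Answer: $- \frac{i \sqrt{15794}}{1192} \approx - 0.10543 i$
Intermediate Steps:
$y{\left(P,m \right)} = \frac{10 + P}{-7 + m}$
$s{\left(O,F \right)} = \sqrt{53}$
$\frac{s{\left(y{\left(0,-1 \right)},87 \right)}}{\sqrt{\left(-8\right) \left(-4\right) \left(-12\right) - 4384}} = \frac{\sqrt{53}}{\sqrt{\left(-8\right) \left(-4\right) \left(-12\right) - 4384}} = \frac{\sqrt{53}}{\sqrt{32 \left(-12\right) - 4384}} = \frac{\sqrt{53}}{\sqrt{-384 - 4384}} = \frac{\sqrt{53}}{\sqrt{-4768}} = \frac{\sqrt{53}}{4 i \sqrt{298}} = \sqrt{53} \left(- \frac{i \sqrt{298}}{1192}\right) = - \frac{i \sqrt{15794}}{1192}$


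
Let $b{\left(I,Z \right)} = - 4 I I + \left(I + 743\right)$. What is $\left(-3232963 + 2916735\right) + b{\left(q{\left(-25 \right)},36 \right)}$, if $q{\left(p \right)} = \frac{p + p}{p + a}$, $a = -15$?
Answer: $-315490$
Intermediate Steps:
$q{\left(p \right)} = \frac{2 p}{-15 + p}$ ($q{\left(p \right)} = \frac{p + p}{p - 15} = \frac{2 p}{-15 + p}$)
$b{\left(I,Z \right)} = 743 + I - 4 I^{2}$ ($b{\left(I,Z \right)} = - 4 I^{2} + \left(743 + I\right) = 743 + I - 4 I^{2}$)
$\left(-3232963 + 2916735\right) + b{\left(q{\left(-25 \right)},36 \right)} = \left(-3232963 + 2916735\right) + \left(743 + 2 \left(-25\right) \frac{1}{-15 - 25} - 4 \left(2 \left(-25\right) \frac{1}{-15 - 25}\right)^{2}\right) = -316228 + \left(743 + 2 \left(-25\right) \frac{1}{-40} - 4 \left(2 \left(-25\right) \frac{1}{-40}\right)^{2}\right) = -316228 + \left(743 + 2 \left(-25\right) \left(- \frac{1}{40}\right) - 4 \left(2 \left(-25\right) \left(- \frac{1}{40}\right)\right)^{2}\right) = -316228 + \left(743 + \frac{5}{4} - 4 \left(\frac{5}{4}\right)^{2}\right) = -316228 + \left(743 + \frac{5}{4} - \frac{25}{4}\right) = -316228 + 738 = -315490$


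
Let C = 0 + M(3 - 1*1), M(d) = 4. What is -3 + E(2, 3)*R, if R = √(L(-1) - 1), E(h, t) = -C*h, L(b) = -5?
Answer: -3 - 8*I*√6 ≈ -3.0 - 19.596*I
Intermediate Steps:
C = 4 (C = 0 + 4 = 4)
E(h, t) = -4*h
R = I*√6 (R = √(-5 - 1) = √(-6) = I*√6 ≈ 2.4495*I)
-3 + E(2, 3)*R = -3 + (-4*2)*(I*√6) = -3 - 8*I*√6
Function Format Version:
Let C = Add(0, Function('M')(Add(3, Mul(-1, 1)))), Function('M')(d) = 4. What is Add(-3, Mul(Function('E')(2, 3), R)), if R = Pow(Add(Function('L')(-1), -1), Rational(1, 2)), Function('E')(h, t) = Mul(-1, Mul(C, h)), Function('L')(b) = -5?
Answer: Add(-3, Mul(-8, I, Pow(6, Rational(1, 2)))) ≈ Add(-3.0000, Mul(-19.596, I))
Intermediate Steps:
C = 4 (C = Add(0, 4) = 4)
Function('E')(h, t) = Mul(-4, h) (Function('E')(h, t) = Mul(-1, Mul(4, h)) = Mul(-4, h))
R = Mul(I, Pow(6, Rational(1, 2))) (R = Pow(Add(-5, -1), Rational(1, 2)) = Pow(-6, Rational(1, 2)) = Mul(I, Pow(6, Rational(1, 2))) ≈ Mul(2.4495, I))
Add(-3, Mul(Function('E')(2, 3), R)) = Add(-3, Mul(Mul(-4, 2), Mul(I, Pow(6, Rational(1, 2))))) = Add(-3, Mul(-8, Mul(I, Pow(6, Rational(1, 2))))) = Add(-3, Mul(-8, I, Pow(6, Rational(1, 2))))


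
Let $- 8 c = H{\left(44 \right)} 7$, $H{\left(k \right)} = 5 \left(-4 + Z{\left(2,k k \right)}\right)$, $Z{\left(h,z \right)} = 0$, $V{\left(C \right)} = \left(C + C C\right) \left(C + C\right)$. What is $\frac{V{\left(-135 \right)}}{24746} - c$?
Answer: $- \frac{5317355}{24746} \approx -214.88$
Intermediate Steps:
$V{\left(C \right)} = 2 C \left(C + C^{2}\right)$ ($V{\left(C \right)} = \left(C + C^{2}\right) 2 C = 2 C \left(C + C^{2}\right)$)
$H{\left(k \right)} = -20$ ($H{\left(k \right)} = 5 \left(-4 + 0\right) = 5 \left(-4\right) = -20$)
$c = \frac{35}{2}$ ($c = - \frac{\left(-20\right) 7}{8} = \left(- \frac{1}{8}\right) \left(-140\right) = \frac{35}{2} \approx 17.5$)
$\frac{V{\left(-135 \right)}}{24746} - c = \frac{2 \left(-135\right)^{2} \left(1 - 135\right)}{24746} - \frac{35}{2} = 2 \cdot 18225 \left(-134\right) \frac{1}{24746} - \frac{35}{2} = \left(-4884300\right) \frac{1}{24746} - \frac{35}{2} = - \frac{2442150}{12373} - \frac{35}{2} = - \frac{5317355}{24746}$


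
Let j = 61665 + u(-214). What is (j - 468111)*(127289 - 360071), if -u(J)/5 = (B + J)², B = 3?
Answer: 146431749882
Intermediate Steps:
u(J) = -5*(3 + J)²
j = -160940 (j = 61665 - 5*(3 - 214)² = 61665 - 5*(-211)² = 61665 - 5*44521 = 61665 - 222605 = -160940)
(j - 468111)*(127289 - 360071) = (-160940 - 468111)*(127289 - 360071) = -629051*(-232782) = 146431749882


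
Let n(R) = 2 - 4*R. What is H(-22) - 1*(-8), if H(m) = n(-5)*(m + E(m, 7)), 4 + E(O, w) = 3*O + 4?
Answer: -1928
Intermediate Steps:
E(O, w) = 3*O (E(O, w) = -4 + (3*O + 4) = -4 + (4 + 3*O) = 3*O)
n(R) = 2 - 4*R
H(m) = 88*m (H(m) = (2 - 4*(-5))*(m + 3*m) = (2 + 20)*(4*m) = 22*(4*m) = 88*m)
H(-22) - 1*(-8) = 88*(-22) - 1*(-8) = -1936 + 8 = -1928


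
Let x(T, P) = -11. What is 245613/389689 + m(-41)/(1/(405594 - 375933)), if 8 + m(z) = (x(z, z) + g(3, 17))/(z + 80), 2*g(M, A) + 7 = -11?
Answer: -1279144714507/5065957 ≈ -2.5250e+5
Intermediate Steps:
g(M, A) = -9 (g(M, A) = -7/2 + (½)*(-11) = -7/2 - 11/2 = -9)
m(z) = -8 - 20/(80 + z) (m(z) = -8 + (-11 - 9)/(z + 80) = -8 - 20/(80 + z))
245613/389689 + m(-41)/(1/(405594 - 375933)) = 245613/389689 + (4*(-165 - 2*(-41))/(80 - 41))/(1/(405594 - 375933)) = 245613*(1/389689) + (4*(-165 + 82)/39)/(1/29661) = 245613/389689 + (4*(1/39)*(-83))/(1/29661) = 245613/389689 - 332/39*29661 = 245613/389689 - 3282484/13 = -1279144714507/5065957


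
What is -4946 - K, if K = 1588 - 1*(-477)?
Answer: -7011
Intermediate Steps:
K = 2065 (K = 1588 + 477 = 2065)
-4946 - K = -4946 - 1*2065 = -4946 - 2065 = -7011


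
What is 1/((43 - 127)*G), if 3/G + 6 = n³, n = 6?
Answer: -⅚ ≈ -0.83333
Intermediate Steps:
G = 1/70 (G = 3/(-6 + 6³) = 3/(-6 + 216) = 3/210 = 3*(1/210) = 1/70 ≈ 0.014286)
1/((43 - 127)*G) = 1/((43 - 127)*(1/70)) = 1/(-84*1/70) = 1/(-6/5) = -⅚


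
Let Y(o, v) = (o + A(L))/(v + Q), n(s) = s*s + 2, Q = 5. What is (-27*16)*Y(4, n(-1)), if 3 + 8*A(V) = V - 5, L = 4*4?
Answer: -270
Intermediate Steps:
L = 16
A(V) = -1 + V/8 (A(V) = -3/8 + (V - 5)/8 = -3/8 + (-5 + V)/8 = -3/8 + (-5/8 + V/8) = -1 + V/8)
n(s) = 2 + s² (n(s) = s² + 2 = 2 + s²)
Y(o, v) = (1 + o)/(5 + v) (Y(o, v) = (o + (-1 + (⅛)*16))/(v + 5) = (o + (-1 + 2))/(5 + v) = (o + 1)/(5 + v) = (1 + o)/(5 + v))
(-27*16)*Y(4, n(-1)) = (-27*16)*((1 + 4)/(5 + (2 + (-1)²))) = -432*5/(5 + (2 + 1)) = -432*5/(5 + 3) = -432*5/8 = -270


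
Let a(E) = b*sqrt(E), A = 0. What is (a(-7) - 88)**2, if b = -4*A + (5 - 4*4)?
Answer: 6897 + 1936*I*sqrt(7) ≈ 6897.0 + 5122.2*I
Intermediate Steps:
b = -11 (b = -4*0 + (5 - 4*4) = 0 + (5 - 16) = 0 - 11 = -11)
a(E) = -11*sqrt(E)
(a(-7) - 88)**2 = (-11*I*sqrt(7) - 88)**2 = (-88 - 11*I*sqrt(7))**2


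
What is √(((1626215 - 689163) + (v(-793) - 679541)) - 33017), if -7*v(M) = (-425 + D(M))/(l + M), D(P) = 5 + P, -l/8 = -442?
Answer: √82766112244907/19201 ≈ 473.81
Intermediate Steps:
l = 3536 (l = -8*(-442) = 3536)
v(M) = -(-420 + M)/(7*(3536 + M)) (v(M) = -(-425 + (5 + M))/(7*(3536 + M)) = -(-420 + M)/(7*(3536 + M)))
√(((1626215 - 689163) + (v(-793) - 679541)) - 33017) = √(((1626215 - 689163) + ((420 - 1*(-793))/(7*(3536 - 793)) - 679541)) - 33017) = √((937052 + ((⅐)*(420 + 793)/2743 - 679541)) - 33017) = √((937052 + ((⅐)*(1/2743)*1213 - 679541)) - 33017) = √((937052 + (1213/19201 - 679541)) - 33017) = √((937052 - 13047865528/19201) - 33017) = √(4944469924/19201 - 33017) = √(4310510507/19201) = √82766112244907/19201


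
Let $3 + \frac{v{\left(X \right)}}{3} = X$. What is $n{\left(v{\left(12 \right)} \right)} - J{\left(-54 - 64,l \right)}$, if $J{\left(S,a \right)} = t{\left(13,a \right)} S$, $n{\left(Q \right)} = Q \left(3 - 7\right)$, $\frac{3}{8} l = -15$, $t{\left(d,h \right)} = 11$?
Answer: $1190$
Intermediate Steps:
$v{\left(X \right)} = -9 + 3 X$
$l = -40$ ($l = \frac{8}{3} \left(-15\right) = -40$)
$n{\left(Q \right)} = - 4 Q$ ($n{\left(Q \right)} = Q \left(-4\right) = - 4 Q$)
$J{\left(S,a \right)} = 11 S$
$n{\left(v{\left(12 \right)} \right)} - J{\left(-54 - 64,l \right)} = - 4 \left(-9 + 3 \cdot 12\right) - 11 \left(-54 - 64\right) = - 4 \left(-9 + 36\right) - 11 \left(-118\right) = \left(-4\right) 27 - -1298 = -108 + 1298 = 1190$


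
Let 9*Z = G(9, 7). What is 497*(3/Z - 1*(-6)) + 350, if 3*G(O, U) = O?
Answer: 7805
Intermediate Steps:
G(O, U) = O/3
Z = ⅓ (Z = ((⅓)*9)/9 = (⅑)*3 = ⅓ ≈ 0.33333)
497*(3/Z - 1*(-6)) + 350 = 497*(3/(⅓) - 1*(-6)) + 350 = 497*(3*3 + 6) + 350 = 497*(9 + 6) + 350 = 497*15 + 350 = 7455 + 350 = 7805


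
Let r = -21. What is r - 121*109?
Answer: -13210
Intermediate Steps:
r - 121*109 = -21 - 121*109 = -21 - 13189 = -13210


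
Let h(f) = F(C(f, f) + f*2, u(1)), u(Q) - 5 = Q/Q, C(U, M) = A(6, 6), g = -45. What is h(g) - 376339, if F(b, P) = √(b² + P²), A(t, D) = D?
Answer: -376339 + 6*√197 ≈ -3.7626e+5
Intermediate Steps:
C(U, M) = 6
u(Q) = 6 (u(Q) = 5 + Q/Q = 5 + 1 = 6)
F(b, P) = √(P² + b²)
h(f) = √(36 + (6 + 2*f)²) (h(f) = √(6² + (6 + f*2)²) = √(36 + (6 + 2*f)²))
h(g) - 376339 = 2*√(9 + (3 - 45)²) - 376339 = 2*√(9 + (-42)²) - 376339 = 2*√(9 + 1764) - 376339 = 2*√1773 - 376339 = 2*(3*√197) - 376339 = 6*√197 - 376339 = -376339 + 6*√197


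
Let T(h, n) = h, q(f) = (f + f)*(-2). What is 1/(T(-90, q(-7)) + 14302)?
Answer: 1/14212 ≈ 7.0363e-5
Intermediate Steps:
q(f) = -4*f (q(f) = (2*f)*(-2) = -4*f)
1/(T(-90, q(-7)) + 14302) = 1/(-90 + 14302) = 1/14212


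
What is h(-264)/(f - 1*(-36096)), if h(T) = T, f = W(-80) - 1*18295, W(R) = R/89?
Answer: -2136/144019 ≈ -0.014831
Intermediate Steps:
W(R) = R/89 (W(R) = R*(1/89) = R/89)
f = -1628335/89 (f = (1/89)*(-80) - 1*18295 = -80/89 - 18295 = -1628335/89 ≈ -18296.)
h(-264)/(f - 1*(-36096)) = -264/(-1628335/89 - 1*(-36096)) = -264/(-1628335/89 + 36096) = -264/1584209/89 = -264*89/1584209 = -2136/144019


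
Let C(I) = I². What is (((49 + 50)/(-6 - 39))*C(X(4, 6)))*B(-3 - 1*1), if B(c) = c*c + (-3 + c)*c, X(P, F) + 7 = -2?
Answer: -39204/5 ≈ -7840.8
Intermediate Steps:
X(P, F) = -9 (X(P, F) = -7 - 2 = -9)
B(c) = c² + c*(-3 + c)
(((49 + 50)/(-6 - 39))*C(X(4, 6)))*B(-3 - 1*1) = (((49 + 50)/(-6 - 39))*(-9)²)*((-3 - 1*1)*(-3 + 2*(-3 - 1*1))) = ((99/(-45))*81)*((-3 - 1)*(-3 + 2*(-3 - 1))) = ((99*(-1/45))*81)*(-4*(-3 + 2*(-4))) = (-11/5*81)*(-4*(-3 - 8)) = -(-3564)*(-11)/5 = -891/5*44 = -39204/5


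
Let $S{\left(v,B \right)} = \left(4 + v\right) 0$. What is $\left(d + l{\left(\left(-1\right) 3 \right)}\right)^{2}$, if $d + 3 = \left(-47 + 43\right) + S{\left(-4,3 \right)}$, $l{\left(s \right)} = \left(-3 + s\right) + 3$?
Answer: $100$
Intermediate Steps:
$l{\left(s \right)} = s$
$S{\left(v,B \right)} = 0$
$d = -7$ ($d = -3 + \left(\left(-47 + 43\right) + 0\right) = -3 + \left(-4 + 0\right) = -3 - 4 = -7$)
$\left(d + l{\left(\left(-1\right) 3 \right)}\right)^{2} = \left(-7 - 3\right)^{2} = \left(-10\right)^{2} = 100$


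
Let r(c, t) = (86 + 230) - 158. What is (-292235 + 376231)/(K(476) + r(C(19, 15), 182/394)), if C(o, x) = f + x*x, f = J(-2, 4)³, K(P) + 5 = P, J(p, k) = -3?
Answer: 83996/629 ≈ 133.54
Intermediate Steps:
K(P) = -5 + P
f = -27 (f = (-3)³ = -27)
C(o, x) = -27 + x² (C(o, x) = -27 + x*x = -27 + x²)
r(c, t) = 158 (r(c, t) = 316 - 158 = 158)
(-292235 + 376231)/(K(476) + r(C(19, 15), 182/394)) = (-292235 + 376231)/((-5 + 476) + 158) = 83996/(471 + 158) = 83996/629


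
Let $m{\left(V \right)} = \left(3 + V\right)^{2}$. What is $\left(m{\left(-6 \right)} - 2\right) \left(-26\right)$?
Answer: $-182$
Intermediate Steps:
$\left(m{\left(-6 \right)} - 2\right) \left(-26\right) = \left(\left(3 - 6\right)^{2} - 2\right) \left(-26\right) = \left(\left(-3\right)^{2} - 2\right) \left(-26\right) = \left(9 - 2\right) \left(-26\right) = 7 \left(-26\right) = -182$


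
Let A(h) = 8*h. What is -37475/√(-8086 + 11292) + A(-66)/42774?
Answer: -88/7129 - 37475*√3206/3206 ≈ -661.86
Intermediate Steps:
-37475/√(-8086 + 11292) + A(-66)/42774 = -37475/√(-8086 + 11292) + (8*(-66))/42774 = -37475*√3206/3206 - 528*1/42774 = -37475*√3206/3206 - 88/7129 = -88/7129 - 37475*√3206/3206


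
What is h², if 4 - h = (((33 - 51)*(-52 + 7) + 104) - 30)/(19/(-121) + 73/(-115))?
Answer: 38099336521156/30349081 ≈ 1.2554e+6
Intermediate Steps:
h = 6172466/5509 (h = 4 - (((33 - 51)*(-52 + 7) + 104) - 30)/(19/(-121) + 73/(-115)) = 4 - ((-18*(-45) + 104) - 30)/(19*(-1/121) + 73*(-1/115)) = 4 - ((810 + 104) - 30)/(-19/121 - 73/115) = 4 - (914 - 30)/(-11018/13915) = 4 - 884*(-13915)/11018 = 4 - 1*(-6150430/5509) = 4 + 6150430/5509 = 6172466/5509 ≈ 1120.4)
h² = (6172466/5509)² = 38099336521156/30349081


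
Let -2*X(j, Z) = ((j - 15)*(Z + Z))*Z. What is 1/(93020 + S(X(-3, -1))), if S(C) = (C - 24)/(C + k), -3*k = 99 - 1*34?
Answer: 11/1023238 ≈ 1.0750e-5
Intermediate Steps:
k = -65/3 (k = -(99 - 1*34)/3 = -(99 - 34)/3 = -⅓*65 = -65/3 ≈ -21.667)
X(j, Z) = -Z²*(-15 + j) (X(j, Z) = -(j - 15)*(Z + Z)*Z/2 = -(-15 + j)*(2*Z)*Z/2 = -2*Z*(-15 + j)*Z/2 = -Z²*(-15 + j))
S(C) = (-24 + C)/(-65/3 + C) (S(C) = (C - 24)/(C - 65/3) = (-24 + C)/(-65/3 + C))
1/(93020 + S(X(-3, -1))) = 1/(93020 + 3*(-24 + (-1)²*(15 - 1*(-3)))/(-65 + 3*((-1)²*(15 - 1*(-3))))) = 1/(93020 + 3*(-24 + 1*(15 + 3))/(-65 + 3*(1*(15 + 3)))) = 1/(93020 + 3*(-24 + 1*18)/(-65 + 3*(1*18))) = 1/(93020 + 3*(-24 + 18)/(-65 + 3*18)) = 1/(93020 + 3*(-6)/(-65 + 54)) = 1/(93020 + 3*(-6)/(-11)) = 1/(93020 + 3*(-1/11)*(-6)) = 1/(93020 + 18/11) = 1/(1023238/11) = 11/1023238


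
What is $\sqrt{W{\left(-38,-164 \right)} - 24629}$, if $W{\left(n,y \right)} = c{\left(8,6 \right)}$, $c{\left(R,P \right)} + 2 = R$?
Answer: $i \sqrt{24623} \approx 156.92 i$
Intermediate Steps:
$c{\left(R,P \right)} = -2 + R$
$W{\left(n,y \right)} = 6$ ($W{\left(n,y \right)} = -2 + 8 = 6$)
$\sqrt{W{\left(-38,-164 \right)} - 24629} = \sqrt{6 - 24629} = \sqrt{-24623} = i \sqrt{24623}$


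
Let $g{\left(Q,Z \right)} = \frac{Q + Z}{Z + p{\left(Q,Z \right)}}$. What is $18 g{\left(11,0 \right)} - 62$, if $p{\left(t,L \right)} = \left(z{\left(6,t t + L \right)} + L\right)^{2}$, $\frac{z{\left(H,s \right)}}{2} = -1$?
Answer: $- \frac{25}{2} \approx -12.5$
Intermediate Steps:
$z{\left(H,s \right)} = -2$ ($z{\left(H,s \right)} = 2 \left(-1\right) = -2$)
$p{\left(t,L \right)} = \left(-2 + L\right)^{2}$
$g{\left(Q,Z \right)} = \frac{Q + Z}{Z + \left(-2 + Z\right)^{2}}$
$18 g{\left(11,0 \right)} - 62 = 18 \frac{11 + 0}{0 + \left(-2 + 0\right)^{2}} - 62 = 18 \frac{1}{0 + \left(-2\right)^{2}} \cdot 11 - 62 = 18 \frac{1}{0 + 4} \cdot 11 - 62 = 18 \cdot \frac{1}{4} \cdot 11 - 62 = 18 \cdot \frac{11}{4} - 62 = \frac{99}{2} - 62 = - \frac{25}{2}$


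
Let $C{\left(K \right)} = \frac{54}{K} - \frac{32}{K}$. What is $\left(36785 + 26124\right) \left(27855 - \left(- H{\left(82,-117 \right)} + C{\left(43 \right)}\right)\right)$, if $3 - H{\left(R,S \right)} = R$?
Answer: $1747328198$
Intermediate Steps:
$C{\left(K \right)} = \frac{22}{K}$
$H{\left(R,S \right)} = 3 - R$
$\left(36785 + 26124\right) \left(27855 - \left(- H{\left(82,-117 \right)} + C{\left(43 \right)}\right)\right) = \left(36785 + 26124\right) \left(27855 + \left(\left(3 - 82\right) - \frac{22}{43}\right)\right) = 62909 \left(27855 + \left(\left(3 - 82\right) - 22 \cdot \frac{1}{43}\right)\right) = 62909 \left(27855 - \frac{3419}{43}\right) = 62909 \cdot \frac{1194346}{43} = 1747328198$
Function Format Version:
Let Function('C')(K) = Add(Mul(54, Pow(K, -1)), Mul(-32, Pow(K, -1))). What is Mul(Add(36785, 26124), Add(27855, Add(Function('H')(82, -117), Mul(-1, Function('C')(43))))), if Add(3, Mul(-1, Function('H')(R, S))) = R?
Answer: 1747328198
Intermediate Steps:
Function('C')(K) = Mul(22, Pow(K, -1))
Function('H')(R, S) = Add(3, Mul(-1, R))
Mul(Add(36785, 26124), Add(27855, Add(Function('H')(82, -117), Mul(-1, Function('C')(43))))) = Mul(Add(36785, 26124), Add(27855, Add(Add(3, Mul(-1, 82)), Mul(-1, Mul(22, Pow(43, -1)))))) = Mul(62909, Add(27855, Add(Add(3, -82), Mul(-1, Mul(22, Rational(1, 43)))))) = Mul(62909, Add(27855, Add(-79, Mul(-1, Rational(22, 43))))) = Mul(62909, Add(27855, Add(-79, Rational(-22, 43)))) = Mul(62909, Add(27855, Rational(-3419, 43))) = Mul(62909, Rational(1194346, 43)) = 1747328198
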